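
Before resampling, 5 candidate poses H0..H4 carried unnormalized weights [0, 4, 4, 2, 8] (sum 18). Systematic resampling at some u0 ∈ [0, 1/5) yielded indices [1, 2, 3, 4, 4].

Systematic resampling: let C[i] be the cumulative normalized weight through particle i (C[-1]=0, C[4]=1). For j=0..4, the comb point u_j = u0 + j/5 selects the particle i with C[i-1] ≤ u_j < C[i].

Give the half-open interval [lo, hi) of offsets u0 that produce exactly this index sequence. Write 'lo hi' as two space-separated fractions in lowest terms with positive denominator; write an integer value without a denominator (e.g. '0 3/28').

2/45 7/45

C = [0, 2/9, 4/9, 5/9, 1]
j=0 picked index 1: u0 ∈ [0, 2/9)
j=1 picked index 2: u0 ∈ [1/45, 11/45)
j=2 picked index 3: u0 ∈ [2/45, 7/45)
j=3 picked index 4: u0 ∈ [-2/45, 2/5)
j=4 picked index 4: u0 ∈ [-11/45, 1/5)
intersection: [2/45, 7/45)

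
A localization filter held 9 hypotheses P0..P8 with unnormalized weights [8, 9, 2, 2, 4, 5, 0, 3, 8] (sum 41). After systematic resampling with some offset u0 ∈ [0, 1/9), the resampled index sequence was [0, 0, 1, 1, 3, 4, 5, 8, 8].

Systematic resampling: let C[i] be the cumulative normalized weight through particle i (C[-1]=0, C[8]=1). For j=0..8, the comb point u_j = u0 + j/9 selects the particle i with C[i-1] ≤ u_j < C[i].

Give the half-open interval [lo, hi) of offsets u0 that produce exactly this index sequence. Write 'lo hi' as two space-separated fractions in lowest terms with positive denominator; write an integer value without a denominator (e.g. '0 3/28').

C = [8/41, 17/41, 19/41, 21/41, 25/41, 30/41, 30/41, 33/41, 1]
j=0 picked index 0: u0 ∈ [0, 8/41)
j=1 picked index 0: u0 ∈ [-1/9, 31/369)
j=2 picked index 1: u0 ∈ [-10/369, 71/369)
j=3 picked index 1: u0 ∈ [-17/123, 10/123)
j=4 picked index 3: u0 ∈ [7/369, 25/369)
j=5 picked index 4: u0 ∈ [-16/369, 20/369)
j=6 picked index 5: u0 ∈ [-7/123, 8/123)
j=7 picked index 8: u0 ∈ [10/369, 2/9)
j=8 picked index 8: u0 ∈ [-31/369, 1/9)
intersection: [10/369, 20/369)

10/369 20/369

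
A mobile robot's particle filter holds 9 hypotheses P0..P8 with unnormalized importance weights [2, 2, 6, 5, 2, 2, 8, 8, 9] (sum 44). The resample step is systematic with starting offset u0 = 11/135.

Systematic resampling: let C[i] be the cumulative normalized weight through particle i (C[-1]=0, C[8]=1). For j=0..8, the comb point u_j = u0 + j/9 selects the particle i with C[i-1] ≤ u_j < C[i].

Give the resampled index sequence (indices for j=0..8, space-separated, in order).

C = [1/22, 1/11, 5/22, 15/44, 17/44, 19/44, 27/44, 35/44, 1]
j=0: u_0=11/135 ∈ [1/22, 1/11) → index 1
j=1: u_1=26/135 ∈ [1/11, 5/22) → index 2
j=2: u_2=41/135 ∈ [5/22, 15/44) → index 3
j=3: u_3=56/135 ∈ [17/44, 19/44) → index 5
j=4: u_4=71/135 ∈ [19/44, 27/44) → index 6
j=5: u_5=86/135 ∈ [27/44, 35/44) → index 7
j=6: u_6=101/135 ∈ [27/44, 35/44) → index 7
j=7: u_7=116/135 ∈ [35/44, 1) → index 8
j=8: u_8=131/135 ∈ [35/44, 1) → index 8

1 2 3 5 6 7 7 8 8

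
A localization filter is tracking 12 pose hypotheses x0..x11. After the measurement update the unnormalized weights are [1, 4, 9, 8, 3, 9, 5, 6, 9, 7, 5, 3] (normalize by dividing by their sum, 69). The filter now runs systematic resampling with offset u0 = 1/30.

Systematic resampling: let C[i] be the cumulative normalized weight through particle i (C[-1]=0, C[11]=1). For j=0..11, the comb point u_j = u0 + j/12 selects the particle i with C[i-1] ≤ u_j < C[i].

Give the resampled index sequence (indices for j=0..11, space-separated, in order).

1 2 2 3 5 5 6 7 8 9 9 10

C = [1/69, 5/69, 14/69, 22/69, 25/69, 34/69, 13/23, 15/23, 18/23, 61/69, 22/23, 1]
j=0: u_0=1/30 ∈ [1/69, 5/69) → index 1
j=1: u_1=7/60 ∈ [5/69, 14/69) → index 2
j=2: u_2=1/5 ∈ [5/69, 14/69) → index 2
j=3: u_3=17/60 ∈ [14/69, 22/69) → index 3
j=4: u_4=11/30 ∈ [25/69, 34/69) → index 5
j=5: u_5=9/20 ∈ [25/69, 34/69) → index 5
j=6: u_6=8/15 ∈ [34/69, 13/23) → index 6
j=7: u_7=37/60 ∈ [13/23, 15/23) → index 7
j=8: u_8=7/10 ∈ [15/23, 18/23) → index 8
j=9: u_9=47/60 ∈ [18/23, 61/69) → index 9
j=10: u_10=13/15 ∈ [18/23, 61/69) → index 9
j=11: u_11=19/20 ∈ [61/69, 22/23) → index 10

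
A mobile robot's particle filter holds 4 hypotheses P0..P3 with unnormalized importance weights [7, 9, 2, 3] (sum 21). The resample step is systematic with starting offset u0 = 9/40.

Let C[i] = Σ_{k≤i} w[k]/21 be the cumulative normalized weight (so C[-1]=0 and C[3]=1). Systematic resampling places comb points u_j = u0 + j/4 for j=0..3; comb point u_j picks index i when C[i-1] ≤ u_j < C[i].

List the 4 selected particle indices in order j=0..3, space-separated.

C = [1/3, 16/21, 6/7, 1]
j=0: u_0=9/40 ∈ [0, 1/3) → index 0
j=1: u_1=19/40 ∈ [1/3, 16/21) → index 1
j=2: u_2=29/40 ∈ [1/3, 16/21) → index 1
j=3: u_3=39/40 ∈ [6/7, 1) → index 3

0 1 1 3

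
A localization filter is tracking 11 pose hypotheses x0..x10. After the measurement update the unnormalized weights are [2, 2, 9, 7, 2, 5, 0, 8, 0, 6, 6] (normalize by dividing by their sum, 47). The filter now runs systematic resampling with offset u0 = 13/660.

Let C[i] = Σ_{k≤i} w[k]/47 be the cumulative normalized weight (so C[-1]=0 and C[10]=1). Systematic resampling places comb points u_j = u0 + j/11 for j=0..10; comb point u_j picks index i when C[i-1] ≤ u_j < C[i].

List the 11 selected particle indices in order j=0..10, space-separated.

C = [2/47, 4/47, 13/47, 20/47, 22/47, 27/47, 27/47, 35/47, 35/47, 41/47, 1]
j=0: u_0=13/660 ∈ [0, 2/47) → index 0
j=1: u_1=73/660 ∈ [4/47, 13/47) → index 2
j=2: u_2=133/660 ∈ [4/47, 13/47) → index 2
j=3: u_3=193/660 ∈ [13/47, 20/47) → index 3
j=4: u_4=23/60 ∈ [13/47, 20/47) → index 3
j=5: u_5=313/660 ∈ [22/47, 27/47) → index 5
j=6: u_6=373/660 ∈ [22/47, 27/47) → index 5
j=7: u_7=433/660 ∈ [27/47, 35/47) → index 7
j=8: u_8=493/660 ∈ [35/47, 41/47) → index 9
j=9: u_9=553/660 ∈ [35/47, 41/47) → index 9
j=10: u_10=613/660 ∈ [41/47, 1) → index 10

0 2 2 3 3 5 5 7 9 9 10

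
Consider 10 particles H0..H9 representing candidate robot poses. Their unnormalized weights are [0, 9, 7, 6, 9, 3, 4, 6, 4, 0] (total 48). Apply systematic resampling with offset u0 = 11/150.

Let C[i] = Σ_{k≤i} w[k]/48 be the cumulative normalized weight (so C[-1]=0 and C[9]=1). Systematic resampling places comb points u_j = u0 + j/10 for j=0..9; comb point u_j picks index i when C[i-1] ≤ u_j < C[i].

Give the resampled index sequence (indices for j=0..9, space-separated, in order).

1 1 2 3 4 4 5 6 7 8

C = [0, 3/16, 1/3, 11/24, 31/48, 17/24, 19/24, 11/12, 1, 1]
j=0: u_0=11/150 ∈ [0, 3/16) → index 1
j=1: u_1=13/75 ∈ [0, 3/16) → index 1
j=2: u_2=41/150 ∈ [3/16, 1/3) → index 2
j=3: u_3=28/75 ∈ [1/3, 11/24) → index 3
j=4: u_4=71/150 ∈ [11/24, 31/48) → index 4
j=5: u_5=43/75 ∈ [11/24, 31/48) → index 4
j=6: u_6=101/150 ∈ [31/48, 17/24) → index 5
j=7: u_7=58/75 ∈ [17/24, 19/24) → index 6
j=8: u_8=131/150 ∈ [19/24, 11/12) → index 7
j=9: u_9=73/75 ∈ [11/12, 1) → index 8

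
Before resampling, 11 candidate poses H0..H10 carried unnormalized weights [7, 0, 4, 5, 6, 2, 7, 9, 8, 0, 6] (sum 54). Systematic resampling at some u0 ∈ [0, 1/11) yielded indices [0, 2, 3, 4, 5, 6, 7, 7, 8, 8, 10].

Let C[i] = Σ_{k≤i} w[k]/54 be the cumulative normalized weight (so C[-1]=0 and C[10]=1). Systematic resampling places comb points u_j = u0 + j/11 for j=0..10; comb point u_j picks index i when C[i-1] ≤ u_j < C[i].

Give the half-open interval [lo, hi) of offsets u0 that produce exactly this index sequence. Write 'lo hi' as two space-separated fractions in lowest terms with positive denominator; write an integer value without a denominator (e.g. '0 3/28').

13/297 7/99

C = [7/54, 7/54, 11/54, 8/27, 11/27, 4/9, 31/54, 20/27, 8/9, 8/9, 1]
j=0 picked index 0: u0 ∈ [0, 7/54)
j=1 picked index 2: u0 ∈ [23/594, 67/594)
j=2 picked index 3: u0 ∈ [13/594, 34/297)
j=3 picked index 4: u0 ∈ [7/297, 40/297)
j=4 picked index 5: u0 ∈ [13/297, 8/99)
j=5 picked index 6: u0 ∈ [-1/99, 71/594)
j=6 picked index 7: u0 ∈ [17/594, 58/297)
j=7 picked index 7: u0 ∈ [-37/594, 31/297)
j=8 picked index 8: u0 ∈ [4/297, 16/99)
j=9 picked index 8: u0 ∈ [-23/297, 7/99)
j=10 picked index 10: u0 ∈ [-2/99, 1/11)
intersection: [13/297, 7/99)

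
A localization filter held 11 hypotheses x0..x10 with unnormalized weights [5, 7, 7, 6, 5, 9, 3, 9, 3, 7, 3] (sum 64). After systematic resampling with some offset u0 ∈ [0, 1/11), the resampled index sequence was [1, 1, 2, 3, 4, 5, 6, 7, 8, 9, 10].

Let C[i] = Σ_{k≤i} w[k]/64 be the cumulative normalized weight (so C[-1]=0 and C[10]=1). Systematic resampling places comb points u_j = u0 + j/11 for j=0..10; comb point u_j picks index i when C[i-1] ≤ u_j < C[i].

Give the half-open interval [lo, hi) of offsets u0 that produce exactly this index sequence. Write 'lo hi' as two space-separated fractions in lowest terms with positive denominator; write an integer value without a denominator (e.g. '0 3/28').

5/64 1/11

C = [5/64, 3/16, 19/64, 25/64, 15/32, 39/64, 21/32, 51/64, 27/32, 61/64, 1]
j=0 picked index 1: u0 ∈ [5/64, 3/16)
j=1 picked index 1: u0 ∈ [-9/704, 17/176)
j=2 picked index 2: u0 ∈ [1/176, 81/704)
j=3 picked index 3: u0 ∈ [17/704, 83/704)
j=4 picked index 4: u0 ∈ [19/704, 37/352)
j=5 picked index 5: u0 ∈ [5/352, 109/704)
j=6 picked index 6: u0 ∈ [45/704, 39/352)
j=7 picked index 7: u0 ∈ [7/352, 113/704)
j=8 picked index 8: u0 ∈ [49/704, 41/352)
j=9 picked index 9: u0 ∈ [9/352, 95/704)
j=10 picked index 10: u0 ∈ [31/704, 1/11)
intersection: [5/64, 1/11)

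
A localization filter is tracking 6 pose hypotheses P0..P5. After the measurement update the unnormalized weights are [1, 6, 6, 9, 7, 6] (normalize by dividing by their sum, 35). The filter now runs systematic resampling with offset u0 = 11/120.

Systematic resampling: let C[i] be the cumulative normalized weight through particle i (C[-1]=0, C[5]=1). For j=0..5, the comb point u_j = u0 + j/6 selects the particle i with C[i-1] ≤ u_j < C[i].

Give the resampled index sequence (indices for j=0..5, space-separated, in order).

1 2 3 3 4 5

C = [1/35, 1/5, 13/35, 22/35, 29/35, 1]
j=0: u_0=11/120 ∈ [1/35, 1/5) → index 1
j=1: u_1=31/120 ∈ [1/5, 13/35) → index 2
j=2: u_2=17/40 ∈ [13/35, 22/35) → index 3
j=3: u_3=71/120 ∈ [13/35, 22/35) → index 3
j=4: u_4=91/120 ∈ [22/35, 29/35) → index 4
j=5: u_5=37/40 ∈ [29/35, 1) → index 5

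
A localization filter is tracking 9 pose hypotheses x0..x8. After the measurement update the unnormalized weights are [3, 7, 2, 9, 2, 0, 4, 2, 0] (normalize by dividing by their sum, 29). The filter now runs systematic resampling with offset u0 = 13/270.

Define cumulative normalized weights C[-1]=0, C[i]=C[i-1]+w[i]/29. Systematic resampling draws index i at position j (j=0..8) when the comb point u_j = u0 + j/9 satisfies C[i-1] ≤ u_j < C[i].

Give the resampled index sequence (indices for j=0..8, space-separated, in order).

C = [3/29, 10/29, 12/29, 21/29, 23/29, 23/29, 27/29, 1, 1]
j=0: u_0=13/270 ∈ [0, 3/29) → index 0
j=1: u_1=43/270 ∈ [3/29, 10/29) → index 1
j=2: u_2=73/270 ∈ [3/29, 10/29) → index 1
j=3: u_3=103/270 ∈ [10/29, 12/29) → index 2
j=4: u_4=133/270 ∈ [12/29, 21/29) → index 3
j=5: u_5=163/270 ∈ [12/29, 21/29) → index 3
j=6: u_6=193/270 ∈ [12/29, 21/29) → index 3
j=7: u_7=223/270 ∈ [23/29, 27/29) → index 6
j=8: u_8=253/270 ∈ [27/29, 1) → index 7

0 1 1 2 3 3 3 6 7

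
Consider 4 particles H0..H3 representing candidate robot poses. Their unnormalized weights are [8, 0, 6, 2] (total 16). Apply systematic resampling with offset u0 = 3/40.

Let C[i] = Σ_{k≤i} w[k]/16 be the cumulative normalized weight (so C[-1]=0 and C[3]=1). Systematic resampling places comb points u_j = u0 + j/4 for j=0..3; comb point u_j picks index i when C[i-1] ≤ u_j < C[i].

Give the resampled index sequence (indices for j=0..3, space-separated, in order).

C = [1/2, 1/2, 7/8, 1]
j=0: u_0=3/40 ∈ [0, 1/2) → index 0
j=1: u_1=13/40 ∈ [0, 1/2) → index 0
j=2: u_2=23/40 ∈ [1/2, 7/8) → index 2
j=3: u_3=33/40 ∈ [1/2, 7/8) → index 2

0 0 2 2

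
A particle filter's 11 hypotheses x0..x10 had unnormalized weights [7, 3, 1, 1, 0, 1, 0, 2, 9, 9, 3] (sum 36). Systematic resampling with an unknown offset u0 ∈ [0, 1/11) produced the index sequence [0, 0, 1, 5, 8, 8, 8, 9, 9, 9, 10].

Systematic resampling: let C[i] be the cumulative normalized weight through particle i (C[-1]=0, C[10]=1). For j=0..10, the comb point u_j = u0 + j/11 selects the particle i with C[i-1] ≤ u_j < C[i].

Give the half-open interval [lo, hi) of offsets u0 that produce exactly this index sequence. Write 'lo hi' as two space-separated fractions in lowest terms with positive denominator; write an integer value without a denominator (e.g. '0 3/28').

C = [7/36, 5/18, 11/36, 1/3, 1/3, 13/36, 13/36, 5/12, 2/3, 11/12, 1]
j=0 picked index 0: u0 ∈ [0, 7/36)
j=1 picked index 0: u0 ∈ [-1/11, 41/396)
j=2 picked index 1: u0 ∈ [5/396, 19/198)
j=3 picked index 5: u0 ∈ [2/33, 35/396)
j=4 picked index 8: u0 ∈ [7/132, 10/33)
j=5 picked index 8: u0 ∈ [-5/132, 7/33)
j=6 picked index 8: u0 ∈ [-17/132, 4/33)
j=7 picked index 9: u0 ∈ [1/33, 37/132)
j=8 picked index 9: u0 ∈ [-2/33, 25/132)
j=9 picked index 9: u0 ∈ [-5/33, 13/132)
j=10 picked index 10: u0 ∈ [1/132, 1/11)
intersection: [2/33, 35/396)

2/33 35/396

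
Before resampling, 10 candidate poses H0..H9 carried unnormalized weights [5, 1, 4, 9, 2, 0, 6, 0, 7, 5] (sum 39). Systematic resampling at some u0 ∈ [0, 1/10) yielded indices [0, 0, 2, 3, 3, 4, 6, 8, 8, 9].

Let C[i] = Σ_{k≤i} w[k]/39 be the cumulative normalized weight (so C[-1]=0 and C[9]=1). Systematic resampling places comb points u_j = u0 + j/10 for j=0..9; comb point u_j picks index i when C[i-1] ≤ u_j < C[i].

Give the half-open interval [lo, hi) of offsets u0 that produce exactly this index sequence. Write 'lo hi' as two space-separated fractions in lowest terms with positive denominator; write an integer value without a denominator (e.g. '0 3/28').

C = [5/39, 2/13, 10/39, 19/39, 7/13, 7/13, 9/13, 9/13, 34/39, 1]
j=0 picked index 0: u0 ∈ [0, 5/39)
j=1 picked index 0: u0 ∈ [-1/10, 11/390)
j=2 picked index 2: u0 ∈ [-3/65, 11/195)
j=3 picked index 3: u0 ∈ [-17/390, 73/390)
j=4 picked index 3: u0 ∈ [-28/195, 17/195)
j=5 picked index 4: u0 ∈ [-1/78, 1/26)
j=6 picked index 6: u0 ∈ [-4/65, 6/65)
j=7 picked index 8: u0 ∈ [-1/130, 67/390)
j=8 picked index 8: u0 ∈ [-7/65, 14/195)
j=9 picked index 9: u0 ∈ [-11/390, 1/10)
intersection: [0, 11/390)

0 11/390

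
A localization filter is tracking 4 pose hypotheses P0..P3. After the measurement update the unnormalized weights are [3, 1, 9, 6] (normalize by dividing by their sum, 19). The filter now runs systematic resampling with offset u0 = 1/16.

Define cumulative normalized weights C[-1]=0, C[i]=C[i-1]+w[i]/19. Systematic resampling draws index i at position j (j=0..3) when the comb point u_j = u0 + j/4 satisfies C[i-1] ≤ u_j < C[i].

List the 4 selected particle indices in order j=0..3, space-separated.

C = [3/19, 4/19, 13/19, 1]
j=0: u_0=1/16 ∈ [0, 3/19) → index 0
j=1: u_1=5/16 ∈ [4/19, 13/19) → index 2
j=2: u_2=9/16 ∈ [4/19, 13/19) → index 2
j=3: u_3=13/16 ∈ [13/19, 1) → index 3

0 2 2 3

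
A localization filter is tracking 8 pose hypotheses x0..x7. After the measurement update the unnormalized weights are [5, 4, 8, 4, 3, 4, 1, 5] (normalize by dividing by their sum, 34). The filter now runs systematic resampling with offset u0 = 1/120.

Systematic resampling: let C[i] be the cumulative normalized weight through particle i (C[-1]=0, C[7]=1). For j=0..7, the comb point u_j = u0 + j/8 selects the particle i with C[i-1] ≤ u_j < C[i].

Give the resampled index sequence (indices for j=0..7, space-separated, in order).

0 0 1 2 3 4 5 7

C = [5/34, 9/34, 1/2, 21/34, 12/17, 14/17, 29/34, 1]
j=0: u_0=1/120 ∈ [0, 5/34) → index 0
j=1: u_1=2/15 ∈ [0, 5/34) → index 0
j=2: u_2=31/120 ∈ [5/34, 9/34) → index 1
j=3: u_3=23/60 ∈ [9/34, 1/2) → index 2
j=4: u_4=61/120 ∈ [1/2, 21/34) → index 3
j=5: u_5=19/30 ∈ [21/34, 12/17) → index 4
j=6: u_6=91/120 ∈ [12/17, 14/17) → index 5
j=7: u_7=53/60 ∈ [29/34, 1) → index 7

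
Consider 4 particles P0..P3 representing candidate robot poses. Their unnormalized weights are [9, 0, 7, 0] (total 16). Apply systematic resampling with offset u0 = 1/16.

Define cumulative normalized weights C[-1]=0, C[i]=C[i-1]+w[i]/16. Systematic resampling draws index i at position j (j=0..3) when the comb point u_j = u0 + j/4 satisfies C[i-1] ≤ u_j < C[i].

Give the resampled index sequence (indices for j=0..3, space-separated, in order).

0 0 2 2

C = [9/16, 9/16, 1, 1]
j=0: u_0=1/16 ∈ [0, 9/16) → index 0
j=1: u_1=5/16 ∈ [0, 9/16) → index 0
j=2: u_2=9/16 ∈ [9/16, 1) → index 2
j=3: u_3=13/16 ∈ [9/16, 1) → index 2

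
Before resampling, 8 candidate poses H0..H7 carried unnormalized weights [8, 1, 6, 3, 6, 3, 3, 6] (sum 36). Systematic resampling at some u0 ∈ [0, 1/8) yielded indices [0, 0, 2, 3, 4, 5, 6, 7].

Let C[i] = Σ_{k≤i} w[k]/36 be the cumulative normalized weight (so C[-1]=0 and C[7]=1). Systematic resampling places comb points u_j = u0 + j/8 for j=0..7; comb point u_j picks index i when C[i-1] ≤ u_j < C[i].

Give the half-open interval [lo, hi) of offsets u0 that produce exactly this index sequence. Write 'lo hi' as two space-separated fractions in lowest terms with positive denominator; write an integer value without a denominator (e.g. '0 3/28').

C = [2/9, 1/4, 5/12, 1/2, 2/3, 3/4, 5/6, 1]
j=0 picked index 0: u0 ∈ [0, 2/9)
j=1 picked index 0: u0 ∈ [-1/8, 7/72)
j=2 picked index 2: u0 ∈ [0, 1/6)
j=3 picked index 3: u0 ∈ [1/24, 1/8)
j=4 picked index 4: u0 ∈ [0, 1/6)
j=5 picked index 5: u0 ∈ [1/24, 1/8)
j=6 picked index 6: u0 ∈ [0, 1/12)
j=7 picked index 7: u0 ∈ [-1/24, 1/8)
intersection: [1/24, 1/12)

1/24 1/12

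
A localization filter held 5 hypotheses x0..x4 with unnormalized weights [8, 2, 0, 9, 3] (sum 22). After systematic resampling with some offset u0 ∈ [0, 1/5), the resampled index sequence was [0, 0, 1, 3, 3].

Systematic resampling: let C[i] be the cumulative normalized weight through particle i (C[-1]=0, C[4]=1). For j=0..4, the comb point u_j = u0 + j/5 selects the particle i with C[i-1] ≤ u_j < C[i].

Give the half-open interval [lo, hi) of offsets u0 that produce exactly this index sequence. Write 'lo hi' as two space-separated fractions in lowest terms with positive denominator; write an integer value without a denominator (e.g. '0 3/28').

0 3/55

C = [4/11, 5/11, 5/11, 19/22, 1]
j=0 picked index 0: u0 ∈ [0, 4/11)
j=1 picked index 0: u0 ∈ [-1/5, 9/55)
j=2 picked index 1: u0 ∈ [-2/55, 3/55)
j=3 picked index 3: u0 ∈ [-8/55, 29/110)
j=4 picked index 3: u0 ∈ [-19/55, 7/110)
intersection: [0, 3/55)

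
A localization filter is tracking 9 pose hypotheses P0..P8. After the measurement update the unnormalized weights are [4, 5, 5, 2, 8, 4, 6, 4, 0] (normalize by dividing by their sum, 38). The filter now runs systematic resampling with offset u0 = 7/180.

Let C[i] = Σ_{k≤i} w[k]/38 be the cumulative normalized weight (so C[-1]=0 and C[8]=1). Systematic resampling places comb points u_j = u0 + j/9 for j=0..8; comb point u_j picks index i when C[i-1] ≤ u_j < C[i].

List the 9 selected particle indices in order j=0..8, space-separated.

C = [2/19, 9/38, 7/19, 8/19, 12/19, 14/19, 17/19, 1, 1]
j=0: u_0=7/180 ∈ [0, 2/19) → index 0
j=1: u_1=3/20 ∈ [2/19, 9/38) → index 1
j=2: u_2=47/180 ∈ [9/38, 7/19) → index 2
j=3: u_3=67/180 ∈ [7/19, 8/19) → index 3
j=4: u_4=29/60 ∈ [8/19, 12/19) → index 4
j=5: u_5=107/180 ∈ [8/19, 12/19) → index 4
j=6: u_6=127/180 ∈ [12/19, 14/19) → index 5
j=7: u_7=49/60 ∈ [14/19, 17/19) → index 6
j=8: u_8=167/180 ∈ [17/19, 1) → index 7

0 1 2 3 4 4 5 6 7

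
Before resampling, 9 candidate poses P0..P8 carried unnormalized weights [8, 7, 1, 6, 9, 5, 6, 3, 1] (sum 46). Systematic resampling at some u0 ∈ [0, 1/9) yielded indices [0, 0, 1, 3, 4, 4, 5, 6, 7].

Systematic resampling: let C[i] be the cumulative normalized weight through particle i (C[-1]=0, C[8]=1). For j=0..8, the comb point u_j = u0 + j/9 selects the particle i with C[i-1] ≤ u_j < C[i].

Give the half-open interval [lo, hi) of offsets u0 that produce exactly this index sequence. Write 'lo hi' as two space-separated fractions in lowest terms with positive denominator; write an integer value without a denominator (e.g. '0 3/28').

C = [4/23, 15/46, 8/23, 11/23, 31/46, 18/23, 21/23, 45/46, 1]
j=0 picked index 0: u0 ∈ [0, 4/23)
j=1 picked index 0: u0 ∈ [-1/9, 13/207)
j=2 picked index 1: u0 ∈ [-10/207, 43/414)
j=3 picked index 3: u0 ∈ [1/69, 10/69)
j=4 picked index 4: u0 ∈ [7/207, 95/414)
j=5 picked index 4: u0 ∈ [-16/207, 49/414)
j=6 picked index 5: u0 ∈ [1/138, 8/69)
j=7 picked index 6: u0 ∈ [1/207, 28/207)
j=8 picked index 7: u0 ∈ [5/207, 37/414)
intersection: [7/207, 13/207)

7/207 13/207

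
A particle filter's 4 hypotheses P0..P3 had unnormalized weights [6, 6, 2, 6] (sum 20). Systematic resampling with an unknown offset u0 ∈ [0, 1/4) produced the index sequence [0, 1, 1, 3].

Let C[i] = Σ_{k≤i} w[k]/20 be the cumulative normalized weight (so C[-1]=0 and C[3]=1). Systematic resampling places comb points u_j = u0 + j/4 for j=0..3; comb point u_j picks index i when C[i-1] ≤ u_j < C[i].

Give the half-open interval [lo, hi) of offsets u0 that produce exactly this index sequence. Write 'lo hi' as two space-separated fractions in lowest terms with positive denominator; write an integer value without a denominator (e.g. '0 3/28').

1/20 1/10

C = [3/10, 3/5, 7/10, 1]
j=0 picked index 0: u0 ∈ [0, 3/10)
j=1 picked index 1: u0 ∈ [1/20, 7/20)
j=2 picked index 1: u0 ∈ [-1/5, 1/10)
j=3 picked index 3: u0 ∈ [-1/20, 1/4)
intersection: [1/20, 1/10)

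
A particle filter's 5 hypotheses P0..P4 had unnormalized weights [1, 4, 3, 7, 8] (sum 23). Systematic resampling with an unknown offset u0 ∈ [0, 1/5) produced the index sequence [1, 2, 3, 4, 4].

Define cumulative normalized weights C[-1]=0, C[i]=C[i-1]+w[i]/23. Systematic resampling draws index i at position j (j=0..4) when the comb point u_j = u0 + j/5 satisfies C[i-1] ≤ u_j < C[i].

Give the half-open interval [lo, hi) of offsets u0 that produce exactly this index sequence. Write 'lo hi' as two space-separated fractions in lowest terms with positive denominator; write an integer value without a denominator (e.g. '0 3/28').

C = [1/23, 5/23, 8/23, 15/23, 1]
j=0 picked index 1: u0 ∈ [1/23, 5/23)
j=1 picked index 2: u0 ∈ [2/115, 17/115)
j=2 picked index 3: u0 ∈ [-6/115, 29/115)
j=3 picked index 4: u0 ∈ [6/115, 2/5)
j=4 picked index 4: u0 ∈ [-17/115, 1/5)
intersection: [6/115, 17/115)

6/115 17/115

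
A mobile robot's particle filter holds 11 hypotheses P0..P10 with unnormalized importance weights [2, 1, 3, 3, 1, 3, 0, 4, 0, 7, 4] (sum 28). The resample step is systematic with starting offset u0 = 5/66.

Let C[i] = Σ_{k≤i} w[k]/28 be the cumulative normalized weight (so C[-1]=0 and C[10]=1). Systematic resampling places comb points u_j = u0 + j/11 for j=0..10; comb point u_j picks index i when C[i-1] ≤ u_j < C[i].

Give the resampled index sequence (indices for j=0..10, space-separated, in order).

1 2 3 4 5 7 9 9 9 10 10

C = [1/14, 3/28, 3/14, 9/28, 5/14, 13/28, 13/28, 17/28, 17/28, 6/7, 1]
j=0: u_0=5/66 ∈ [1/14, 3/28) → index 1
j=1: u_1=1/6 ∈ [3/28, 3/14) → index 2
j=2: u_2=17/66 ∈ [3/14, 9/28) → index 3
j=3: u_3=23/66 ∈ [9/28, 5/14) → index 4
j=4: u_4=29/66 ∈ [5/14, 13/28) → index 5
j=5: u_5=35/66 ∈ [13/28, 17/28) → index 7
j=6: u_6=41/66 ∈ [17/28, 6/7) → index 9
j=7: u_7=47/66 ∈ [17/28, 6/7) → index 9
j=8: u_8=53/66 ∈ [17/28, 6/7) → index 9
j=9: u_9=59/66 ∈ [6/7, 1) → index 10
j=10: u_10=65/66 ∈ [6/7, 1) → index 10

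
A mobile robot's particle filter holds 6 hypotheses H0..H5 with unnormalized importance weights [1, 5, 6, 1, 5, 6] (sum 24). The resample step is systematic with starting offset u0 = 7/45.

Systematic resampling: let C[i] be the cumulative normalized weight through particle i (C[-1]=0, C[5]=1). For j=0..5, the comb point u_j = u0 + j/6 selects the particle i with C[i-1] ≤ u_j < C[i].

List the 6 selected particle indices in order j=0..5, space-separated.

C = [1/24, 1/4, 1/2, 13/24, 3/4, 1]
j=0: u_0=7/45 ∈ [1/24, 1/4) → index 1
j=1: u_1=29/90 ∈ [1/4, 1/2) → index 2
j=2: u_2=22/45 ∈ [1/4, 1/2) → index 2
j=3: u_3=59/90 ∈ [13/24, 3/4) → index 4
j=4: u_4=37/45 ∈ [3/4, 1) → index 5
j=5: u_5=89/90 ∈ [3/4, 1) → index 5

1 2 2 4 5 5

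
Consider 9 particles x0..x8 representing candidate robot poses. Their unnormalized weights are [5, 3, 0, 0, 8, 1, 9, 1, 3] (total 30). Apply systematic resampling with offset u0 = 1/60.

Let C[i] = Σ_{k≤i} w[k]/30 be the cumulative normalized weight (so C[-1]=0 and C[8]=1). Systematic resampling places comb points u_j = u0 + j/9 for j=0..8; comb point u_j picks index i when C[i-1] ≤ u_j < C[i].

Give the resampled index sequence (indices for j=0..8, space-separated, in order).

0 0 1 4 4 6 6 6 8

C = [1/6, 4/15, 4/15, 4/15, 8/15, 17/30, 13/15, 9/10, 1]
j=0: u_0=1/60 ∈ [0, 1/6) → index 0
j=1: u_1=23/180 ∈ [0, 1/6) → index 0
j=2: u_2=43/180 ∈ [1/6, 4/15) → index 1
j=3: u_3=7/20 ∈ [4/15, 8/15) → index 4
j=4: u_4=83/180 ∈ [4/15, 8/15) → index 4
j=5: u_5=103/180 ∈ [17/30, 13/15) → index 6
j=6: u_6=41/60 ∈ [17/30, 13/15) → index 6
j=7: u_7=143/180 ∈ [17/30, 13/15) → index 6
j=8: u_8=163/180 ∈ [9/10, 1) → index 8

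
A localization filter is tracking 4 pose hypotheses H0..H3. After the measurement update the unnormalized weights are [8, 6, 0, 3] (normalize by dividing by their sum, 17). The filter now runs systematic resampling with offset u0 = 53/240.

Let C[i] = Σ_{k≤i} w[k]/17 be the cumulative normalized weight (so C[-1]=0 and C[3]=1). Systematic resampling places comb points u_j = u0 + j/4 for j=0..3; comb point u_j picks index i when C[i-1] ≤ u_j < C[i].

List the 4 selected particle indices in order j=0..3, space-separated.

C = [8/17, 14/17, 14/17, 1]
j=0: u_0=53/240 ∈ [0, 8/17) → index 0
j=1: u_1=113/240 ∈ [8/17, 14/17) → index 1
j=2: u_2=173/240 ∈ [8/17, 14/17) → index 1
j=3: u_3=233/240 ∈ [14/17, 1) → index 3

0 1 1 3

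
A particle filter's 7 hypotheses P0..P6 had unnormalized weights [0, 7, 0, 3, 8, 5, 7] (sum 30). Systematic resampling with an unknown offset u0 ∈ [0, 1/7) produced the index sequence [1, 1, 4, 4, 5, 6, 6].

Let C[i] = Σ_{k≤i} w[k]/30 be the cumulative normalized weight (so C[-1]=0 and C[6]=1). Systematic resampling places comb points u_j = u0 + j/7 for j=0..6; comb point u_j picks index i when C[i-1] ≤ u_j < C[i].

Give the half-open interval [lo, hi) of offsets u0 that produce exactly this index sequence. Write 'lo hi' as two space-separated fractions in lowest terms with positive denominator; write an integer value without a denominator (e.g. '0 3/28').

C = [0, 7/30, 7/30, 1/3, 3/5, 23/30, 1]
j=0 picked index 1: u0 ∈ [0, 7/30)
j=1 picked index 1: u0 ∈ [-1/7, 19/210)
j=2 picked index 4: u0 ∈ [1/21, 11/35)
j=3 picked index 4: u0 ∈ [-2/21, 6/35)
j=4 picked index 5: u0 ∈ [1/35, 41/210)
j=5 picked index 6: u0 ∈ [11/210, 2/7)
j=6 picked index 6: u0 ∈ [-19/210, 1/7)
intersection: [11/210, 19/210)

11/210 19/210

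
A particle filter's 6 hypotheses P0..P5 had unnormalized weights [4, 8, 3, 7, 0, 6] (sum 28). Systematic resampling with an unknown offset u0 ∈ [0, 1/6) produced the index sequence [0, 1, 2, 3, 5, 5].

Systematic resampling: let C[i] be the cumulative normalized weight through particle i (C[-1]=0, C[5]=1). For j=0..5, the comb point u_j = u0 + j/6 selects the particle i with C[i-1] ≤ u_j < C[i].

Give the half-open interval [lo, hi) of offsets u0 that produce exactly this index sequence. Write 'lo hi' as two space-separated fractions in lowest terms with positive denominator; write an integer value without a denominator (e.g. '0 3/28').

C = [1/7, 3/7, 15/28, 11/14, 11/14, 1]
j=0 picked index 0: u0 ∈ [0, 1/7)
j=1 picked index 1: u0 ∈ [-1/42, 11/42)
j=2 picked index 2: u0 ∈ [2/21, 17/84)
j=3 picked index 3: u0 ∈ [1/28, 2/7)
j=4 picked index 5: u0 ∈ [5/42, 1/3)
j=5 picked index 5: u0 ∈ [-1/21, 1/6)
intersection: [5/42, 1/7)

5/42 1/7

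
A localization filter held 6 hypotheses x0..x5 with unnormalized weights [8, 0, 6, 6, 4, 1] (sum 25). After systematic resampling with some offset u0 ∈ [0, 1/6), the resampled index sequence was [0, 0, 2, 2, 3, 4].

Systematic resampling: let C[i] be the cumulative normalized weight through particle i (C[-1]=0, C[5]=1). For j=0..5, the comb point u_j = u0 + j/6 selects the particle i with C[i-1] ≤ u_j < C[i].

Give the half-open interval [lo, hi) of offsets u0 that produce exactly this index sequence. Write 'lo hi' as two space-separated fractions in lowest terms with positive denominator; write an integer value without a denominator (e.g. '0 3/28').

C = [8/25, 8/25, 14/25, 4/5, 24/25, 1]
j=0 picked index 0: u0 ∈ [0, 8/25)
j=1 picked index 0: u0 ∈ [-1/6, 23/150)
j=2 picked index 2: u0 ∈ [-1/75, 17/75)
j=3 picked index 2: u0 ∈ [-9/50, 3/50)
j=4 picked index 3: u0 ∈ [-8/75, 2/15)
j=5 picked index 4: u0 ∈ [-1/30, 19/150)
intersection: [0, 3/50)

0 3/50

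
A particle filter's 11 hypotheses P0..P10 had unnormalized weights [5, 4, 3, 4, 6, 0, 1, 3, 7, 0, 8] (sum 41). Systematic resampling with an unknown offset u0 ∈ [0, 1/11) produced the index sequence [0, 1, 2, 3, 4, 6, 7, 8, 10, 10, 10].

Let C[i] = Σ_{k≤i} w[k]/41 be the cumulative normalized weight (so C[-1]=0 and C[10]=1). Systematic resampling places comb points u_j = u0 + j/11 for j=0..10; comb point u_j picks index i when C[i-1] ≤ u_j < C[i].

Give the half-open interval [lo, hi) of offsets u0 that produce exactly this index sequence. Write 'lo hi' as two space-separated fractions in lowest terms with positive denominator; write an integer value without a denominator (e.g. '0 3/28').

C = [5/41, 9/41, 12/41, 16/41, 22/41, 22/41, 23/41, 26/41, 33/41, 33/41, 1]
j=0 picked index 0: u0 ∈ [0, 5/41)
j=1 picked index 1: u0 ∈ [14/451, 58/451)
j=2 picked index 2: u0 ∈ [17/451, 50/451)
j=3 picked index 3: u0 ∈ [9/451, 53/451)
j=4 picked index 4: u0 ∈ [12/451, 78/451)
j=5 picked index 6: u0 ∈ [37/451, 48/451)
j=6 picked index 7: u0 ∈ [7/451, 40/451)
j=7 picked index 8: u0 ∈ [-1/451, 76/451)
j=8 picked index 10: u0 ∈ [35/451, 3/11)
j=9 picked index 10: u0 ∈ [-6/451, 2/11)
j=10 picked index 10: u0 ∈ [-47/451, 1/11)
intersection: [37/451, 40/451)

37/451 40/451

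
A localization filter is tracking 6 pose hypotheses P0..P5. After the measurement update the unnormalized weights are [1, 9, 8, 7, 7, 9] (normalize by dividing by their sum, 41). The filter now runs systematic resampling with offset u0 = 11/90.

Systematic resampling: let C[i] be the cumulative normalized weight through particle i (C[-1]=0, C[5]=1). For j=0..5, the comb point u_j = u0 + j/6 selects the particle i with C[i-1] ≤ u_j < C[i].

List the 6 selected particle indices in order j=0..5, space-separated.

C = [1/41, 10/41, 18/41, 25/41, 32/41, 1]
j=0: u_0=11/90 ∈ [1/41, 10/41) → index 1
j=1: u_1=13/45 ∈ [10/41, 18/41) → index 2
j=2: u_2=41/90 ∈ [18/41, 25/41) → index 3
j=3: u_3=28/45 ∈ [25/41, 32/41) → index 4
j=4: u_4=71/90 ∈ [32/41, 1) → index 5
j=5: u_5=43/45 ∈ [32/41, 1) → index 5

1 2 3 4 5 5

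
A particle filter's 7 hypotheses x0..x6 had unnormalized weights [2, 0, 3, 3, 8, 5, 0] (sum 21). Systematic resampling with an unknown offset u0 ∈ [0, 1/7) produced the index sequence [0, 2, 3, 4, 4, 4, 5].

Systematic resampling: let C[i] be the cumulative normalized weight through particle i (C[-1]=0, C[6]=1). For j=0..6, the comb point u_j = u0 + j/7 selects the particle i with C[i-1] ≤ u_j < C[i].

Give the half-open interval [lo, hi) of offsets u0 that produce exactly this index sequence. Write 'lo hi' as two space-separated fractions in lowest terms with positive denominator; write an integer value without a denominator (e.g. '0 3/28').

C = [2/21, 2/21, 5/21, 8/21, 16/21, 1, 1]
j=0 picked index 0: u0 ∈ [0, 2/21)
j=1 picked index 2: u0 ∈ [-1/21, 2/21)
j=2 picked index 3: u0 ∈ [-1/21, 2/21)
j=3 picked index 4: u0 ∈ [-1/21, 1/3)
j=4 picked index 4: u0 ∈ [-4/21, 4/21)
j=5 picked index 4: u0 ∈ [-1/3, 1/21)
j=6 picked index 5: u0 ∈ [-2/21, 1/7)
intersection: [0, 1/21)

0 1/21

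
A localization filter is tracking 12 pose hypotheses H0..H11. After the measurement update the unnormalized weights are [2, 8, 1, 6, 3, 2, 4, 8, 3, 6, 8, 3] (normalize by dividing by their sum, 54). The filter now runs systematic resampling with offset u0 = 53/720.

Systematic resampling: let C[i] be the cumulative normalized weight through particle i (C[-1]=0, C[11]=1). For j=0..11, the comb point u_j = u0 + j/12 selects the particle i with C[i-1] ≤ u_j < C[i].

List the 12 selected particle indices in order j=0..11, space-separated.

C = [1/27, 5/27, 11/54, 17/54, 10/27, 11/27, 13/27, 17/27, 37/54, 43/54, 17/18, 1]
j=0: u_0=53/720 ∈ [1/27, 5/27) → index 1
j=1: u_1=113/720 ∈ [1/27, 5/27) → index 1
j=2: u_2=173/720 ∈ [11/54, 17/54) → index 3
j=3: u_3=233/720 ∈ [17/54, 10/27) → index 4
j=4: u_4=293/720 ∈ [10/27, 11/27) → index 5
j=5: u_5=353/720 ∈ [13/27, 17/27) → index 7
j=6: u_6=413/720 ∈ [13/27, 17/27) → index 7
j=7: u_7=473/720 ∈ [17/27, 37/54) → index 8
j=8: u_8=533/720 ∈ [37/54, 43/54) → index 9
j=9: u_9=593/720 ∈ [43/54, 17/18) → index 10
j=10: u_10=653/720 ∈ [43/54, 17/18) → index 10
j=11: u_11=713/720 ∈ [17/18, 1) → index 11

1 1 3 4 5 7 7 8 9 10 10 11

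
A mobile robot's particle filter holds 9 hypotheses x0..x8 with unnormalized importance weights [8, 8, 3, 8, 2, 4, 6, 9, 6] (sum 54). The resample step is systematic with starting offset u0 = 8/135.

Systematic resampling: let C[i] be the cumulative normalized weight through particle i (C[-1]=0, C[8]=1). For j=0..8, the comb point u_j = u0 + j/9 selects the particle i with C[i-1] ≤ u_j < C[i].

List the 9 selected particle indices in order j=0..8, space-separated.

0 1 1 3 4 6 7 7 8

C = [4/27, 8/27, 19/54, 1/2, 29/54, 11/18, 13/18, 8/9, 1]
j=0: u_0=8/135 ∈ [0, 4/27) → index 0
j=1: u_1=23/135 ∈ [4/27, 8/27) → index 1
j=2: u_2=38/135 ∈ [4/27, 8/27) → index 1
j=3: u_3=53/135 ∈ [19/54, 1/2) → index 3
j=4: u_4=68/135 ∈ [1/2, 29/54) → index 4
j=5: u_5=83/135 ∈ [11/18, 13/18) → index 6
j=6: u_6=98/135 ∈ [13/18, 8/9) → index 7
j=7: u_7=113/135 ∈ [13/18, 8/9) → index 7
j=8: u_8=128/135 ∈ [8/9, 1) → index 8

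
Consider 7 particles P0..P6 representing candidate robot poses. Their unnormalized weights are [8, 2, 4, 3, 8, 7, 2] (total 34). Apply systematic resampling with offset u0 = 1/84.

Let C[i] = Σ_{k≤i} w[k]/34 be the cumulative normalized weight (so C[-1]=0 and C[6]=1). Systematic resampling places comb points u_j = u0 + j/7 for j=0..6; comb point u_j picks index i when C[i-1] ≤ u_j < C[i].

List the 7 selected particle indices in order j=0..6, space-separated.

0 0 2 3 4 4 5

C = [4/17, 5/17, 7/17, 1/2, 25/34, 16/17, 1]
j=0: u_0=1/84 ∈ [0, 4/17) → index 0
j=1: u_1=13/84 ∈ [0, 4/17) → index 0
j=2: u_2=25/84 ∈ [5/17, 7/17) → index 2
j=3: u_3=37/84 ∈ [7/17, 1/2) → index 3
j=4: u_4=7/12 ∈ [1/2, 25/34) → index 4
j=5: u_5=61/84 ∈ [1/2, 25/34) → index 4
j=6: u_6=73/84 ∈ [25/34, 16/17) → index 5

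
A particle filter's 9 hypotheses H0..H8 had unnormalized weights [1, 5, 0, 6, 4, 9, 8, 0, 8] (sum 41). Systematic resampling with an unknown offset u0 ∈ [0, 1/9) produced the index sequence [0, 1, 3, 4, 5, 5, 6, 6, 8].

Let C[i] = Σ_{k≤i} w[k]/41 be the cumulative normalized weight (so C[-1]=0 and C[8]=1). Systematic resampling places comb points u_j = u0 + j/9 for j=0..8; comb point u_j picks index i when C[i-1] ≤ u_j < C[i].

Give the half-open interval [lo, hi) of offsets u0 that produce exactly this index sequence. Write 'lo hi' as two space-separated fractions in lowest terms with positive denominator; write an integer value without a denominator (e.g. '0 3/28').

0 1/41

C = [1/41, 6/41, 6/41, 12/41, 16/41, 25/41, 33/41, 33/41, 1]
j=0 picked index 0: u0 ∈ [0, 1/41)
j=1 picked index 1: u0 ∈ [-32/369, 13/369)
j=2 picked index 3: u0 ∈ [-28/369, 26/369)
j=3 picked index 4: u0 ∈ [-5/123, 7/123)
j=4 picked index 5: u0 ∈ [-20/369, 61/369)
j=5 picked index 5: u0 ∈ [-61/369, 20/369)
j=6 picked index 6: u0 ∈ [-7/123, 17/123)
j=7 picked index 6: u0 ∈ [-62/369, 10/369)
j=8 picked index 8: u0 ∈ [-31/369, 1/9)
intersection: [0, 1/41)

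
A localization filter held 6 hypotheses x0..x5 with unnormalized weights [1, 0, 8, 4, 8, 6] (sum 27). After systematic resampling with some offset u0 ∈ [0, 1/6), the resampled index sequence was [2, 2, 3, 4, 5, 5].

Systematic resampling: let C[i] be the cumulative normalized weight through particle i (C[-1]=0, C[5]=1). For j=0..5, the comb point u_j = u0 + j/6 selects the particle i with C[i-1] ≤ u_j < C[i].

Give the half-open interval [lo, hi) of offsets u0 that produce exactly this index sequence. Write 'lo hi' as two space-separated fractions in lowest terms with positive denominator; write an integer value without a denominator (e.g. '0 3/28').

1/9 4/27

C = [1/27, 1/27, 1/3, 13/27, 7/9, 1]
j=0 picked index 2: u0 ∈ [1/27, 1/3)
j=1 picked index 2: u0 ∈ [-7/54, 1/6)
j=2 picked index 3: u0 ∈ [0, 4/27)
j=3 picked index 4: u0 ∈ [-1/54, 5/18)
j=4 picked index 5: u0 ∈ [1/9, 1/3)
j=5 picked index 5: u0 ∈ [-1/18, 1/6)
intersection: [1/9, 4/27)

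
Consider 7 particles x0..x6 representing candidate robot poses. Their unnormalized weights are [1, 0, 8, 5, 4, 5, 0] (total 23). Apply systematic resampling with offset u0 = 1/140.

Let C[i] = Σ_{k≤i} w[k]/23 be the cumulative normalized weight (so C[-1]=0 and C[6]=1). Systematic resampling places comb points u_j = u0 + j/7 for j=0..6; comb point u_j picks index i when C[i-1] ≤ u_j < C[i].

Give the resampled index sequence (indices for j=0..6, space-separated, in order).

0 2 2 3 3 4 5

C = [1/23, 1/23, 9/23, 14/23, 18/23, 1, 1]
j=0: u_0=1/140 ∈ [0, 1/23) → index 0
j=1: u_1=3/20 ∈ [1/23, 9/23) → index 2
j=2: u_2=41/140 ∈ [1/23, 9/23) → index 2
j=3: u_3=61/140 ∈ [9/23, 14/23) → index 3
j=4: u_4=81/140 ∈ [9/23, 14/23) → index 3
j=5: u_5=101/140 ∈ [14/23, 18/23) → index 4
j=6: u_6=121/140 ∈ [18/23, 1) → index 5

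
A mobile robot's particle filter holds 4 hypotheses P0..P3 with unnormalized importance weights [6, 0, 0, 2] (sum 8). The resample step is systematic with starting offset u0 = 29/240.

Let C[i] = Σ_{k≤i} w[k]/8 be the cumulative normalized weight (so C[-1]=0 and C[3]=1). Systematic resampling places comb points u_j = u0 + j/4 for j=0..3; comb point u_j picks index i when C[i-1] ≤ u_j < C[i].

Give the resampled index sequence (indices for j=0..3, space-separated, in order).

0 0 0 3

C = [3/4, 3/4, 3/4, 1]
j=0: u_0=29/240 ∈ [0, 3/4) → index 0
j=1: u_1=89/240 ∈ [0, 3/4) → index 0
j=2: u_2=149/240 ∈ [0, 3/4) → index 0
j=3: u_3=209/240 ∈ [3/4, 1) → index 3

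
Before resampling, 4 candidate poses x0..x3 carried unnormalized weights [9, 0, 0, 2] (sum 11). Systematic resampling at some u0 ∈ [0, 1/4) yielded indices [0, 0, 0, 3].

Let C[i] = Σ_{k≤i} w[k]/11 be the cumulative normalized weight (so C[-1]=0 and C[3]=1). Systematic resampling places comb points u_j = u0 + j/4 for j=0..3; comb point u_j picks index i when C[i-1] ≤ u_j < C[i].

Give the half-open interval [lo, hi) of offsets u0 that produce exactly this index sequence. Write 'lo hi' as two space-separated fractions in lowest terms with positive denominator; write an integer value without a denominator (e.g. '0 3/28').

3/44 1/4

C = [9/11, 9/11, 9/11, 1]
j=0 picked index 0: u0 ∈ [0, 9/11)
j=1 picked index 0: u0 ∈ [-1/4, 25/44)
j=2 picked index 0: u0 ∈ [-1/2, 7/22)
j=3 picked index 3: u0 ∈ [3/44, 1/4)
intersection: [3/44, 1/4)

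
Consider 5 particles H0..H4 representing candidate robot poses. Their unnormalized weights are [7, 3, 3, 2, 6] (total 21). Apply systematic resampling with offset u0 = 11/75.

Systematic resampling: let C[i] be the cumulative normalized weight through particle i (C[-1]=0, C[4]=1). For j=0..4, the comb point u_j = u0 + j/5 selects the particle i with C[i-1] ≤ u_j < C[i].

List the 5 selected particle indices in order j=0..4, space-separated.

0 1 2 4 4

C = [1/3, 10/21, 13/21, 5/7, 1]
j=0: u_0=11/75 ∈ [0, 1/3) → index 0
j=1: u_1=26/75 ∈ [1/3, 10/21) → index 1
j=2: u_2=41/75 ∈ [10/21, 13/21) → index 2
j=3: u_3=56/75 ∈ [5/7, 1) → index 4
j=4: u_4=71/75 ∈ [5/7, 1) → index 4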